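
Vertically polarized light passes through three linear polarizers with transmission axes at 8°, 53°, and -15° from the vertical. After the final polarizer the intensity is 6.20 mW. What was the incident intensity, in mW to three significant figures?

I₀ ≈ 90.1 mW

I₁ = I₀ cos²(8° − 0°) = I₀ cos²(8°) = 0.9806 I₀.
I₂ = I₁ cos²(53° − 8°) = 0.9806 I₀ · cos²(45°) = 0.4903 I₀.
I₃ = I₂ cos²(-15° − 53°) = 0.4903 I₀ · cos²(68°) = 0.06881 I₀.
So 6.20 mW = 0.06881 I₀, giving I₀ = 6.20/0.06881 = 90.11 mW.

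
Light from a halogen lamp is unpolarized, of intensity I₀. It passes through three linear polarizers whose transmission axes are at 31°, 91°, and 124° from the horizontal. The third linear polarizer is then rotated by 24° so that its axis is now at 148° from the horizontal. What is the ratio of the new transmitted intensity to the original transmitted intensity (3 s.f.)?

Before rotation:
Unpolarized light through the first polarizer → I₁ = ½ I₀, now polarized at 31°.
I₂ = I₁ cos²(91° − 31°) = 0.5 I₀ · cos²(60°) = 0.125 I₀.
I₃ = I₂ cos²(124° − 91°) = 0.125 I₀ · cos²(33°) = 0.08792 I₀.
After rotation:
Unpolarized light through the first polarizer → I₁ = ½ I₀, now polarized at 31°.
I₂ = I₁ cos²(91° − 31°) = 0.5 I₀ · cos²(60°) = 0.125 I₀.
I₃ = I₂ cos²(148° − 91°) = 0.125 I₀ · cos²(57°) = 0.03708 I₀.
Ratio = 0.03708 / 0.08792 = 0.4217.

I_new/I_old ≈ 0.422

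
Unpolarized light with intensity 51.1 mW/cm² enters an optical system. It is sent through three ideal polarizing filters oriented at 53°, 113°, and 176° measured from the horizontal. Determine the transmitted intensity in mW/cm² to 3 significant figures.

I ≈ 1.32 mW/cm²

Unpolarized light through the first polarizer → I₁ = 51.1 mW/cm²/2 = 25.55 mW/cm², polarized at 53°.
I₂ = I₁ · cos²(60°) = 25.55 · 0.25 = 6.388 mW/cm².
I₃ = I₂ · cos²(63°) = 6.388 · 0.2061 = 1.317 mW/cm².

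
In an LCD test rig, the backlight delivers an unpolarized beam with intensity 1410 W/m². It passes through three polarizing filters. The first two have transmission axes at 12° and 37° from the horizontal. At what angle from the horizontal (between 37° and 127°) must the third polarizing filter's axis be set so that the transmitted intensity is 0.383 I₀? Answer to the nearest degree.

Unpolarized light through the first polarizer → I₁ = ½ I₀, now polarized at 12°.
I₂ = I₁ cos²(37° − 12°) = 0.5 I₀ · cos²(25°) = 0.4107 I₀.
Need I₃/I₀ = 0.383, so cos²(θ − 37°) = 0.383 / 0.4107 = 0.9326.
θ − 37° = arccos(√0.9326) = 15.1°, giving θ ≈ 37 + 15.1 = 52.1°.

θ ≈ 52°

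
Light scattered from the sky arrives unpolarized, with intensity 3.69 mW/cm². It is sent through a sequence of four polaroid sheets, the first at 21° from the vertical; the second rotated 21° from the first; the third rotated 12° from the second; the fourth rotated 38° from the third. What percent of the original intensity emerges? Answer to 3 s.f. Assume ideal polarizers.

≈ 25.9%

Unpolarized light through the first polarizer → I₁ = 3.69 mW/cm²/2 = 1.845 mW/cm², polarized at 21°.
I₂ = I₁ · cos²(21°) = 1.845 · 0.8716 = 1.608 mW/cm².
I₃ = I₂ · cos²(12°) = 1.608 · 0.9568 = 1.539 mW/cm².
I₄ = I₃ · cos²(38°) = 1.539 · 0.621 = 0.9554 mW/cm².
That is 25.89% of the incident intensity.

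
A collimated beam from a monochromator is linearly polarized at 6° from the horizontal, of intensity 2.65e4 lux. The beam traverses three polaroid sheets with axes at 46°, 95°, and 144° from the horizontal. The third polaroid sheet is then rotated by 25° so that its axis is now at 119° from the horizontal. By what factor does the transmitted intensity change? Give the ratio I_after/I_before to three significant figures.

I_new/I_old ≈ 1.94

Before rotation:
By Malus's law, I₁ = I₀ cos²(46° − 6°) = I₀ cos²(40°) = 0.5868 I₀.
I₂ = I₁ cos²(95° − 46°) = 0.5868 I₀ · cos²(49°) = 0.2526 I₀.
I₃ = I₂ cos²(144° − 95°) = 0.2526 I₀ · cos²(49°) = 0.1087 I₀.
After rotation:
I₁ = I₀ cos²(46° − 6°) = I₀ cos²(40°) = 0.5868 I₀.
I₂ = I₁ cos²(95° − 46°) = 0.5868 I₀ · cos²(49°) = 0.2526 I₀.
I₃ = I₂ cos²(119° − 95°) = 0.2526 I₀ · cos²(24°) = 0.2108 I₀.
Ratio = 0.2108 / 0.1087 = 1.939.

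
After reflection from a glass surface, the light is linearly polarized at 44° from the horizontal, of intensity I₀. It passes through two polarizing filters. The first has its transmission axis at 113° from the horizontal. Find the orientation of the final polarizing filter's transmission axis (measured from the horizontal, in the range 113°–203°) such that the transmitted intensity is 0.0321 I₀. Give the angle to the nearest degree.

By Malus's law, I₁ = I₀ cos²(113° − 44°) = I₀ cos²(69°) = 0.1284 I₀.
Need I₂/I₀ = 0.0321, so cos²(θ − 113°) = 0.0321 / 0.1284 = 0.2499.
θ − 113° = arccos(√0.2499) = 60.0°, giving θ ≈ 113 + 60.0 = 173.0°.

θ ≈ 173°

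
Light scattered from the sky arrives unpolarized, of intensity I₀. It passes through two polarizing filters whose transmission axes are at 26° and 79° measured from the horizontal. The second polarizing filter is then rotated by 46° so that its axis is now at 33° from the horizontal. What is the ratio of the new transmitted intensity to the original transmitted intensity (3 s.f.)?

Before rotation:
Unpolarized light through the first polarizer → I₁ = ½ I₀, now polarized at 26°.
I₂ = I₁ cos²(79° − 26°) = 0.5 I₀ · cos²(53°) = 0.1811 I₀.
After rotation:
Unpolarized light through the first polarizer → I₁ = ½ I₀, now polarized at 26°.
I₂ = I₁ cos²(33° − 26°) = 0.5 I₀ · cos²(7°) = 0.4926 I₀.
Ratio = 0.4926 / 0.1811 = 2.72.

I_new/I_old ≈ 2.72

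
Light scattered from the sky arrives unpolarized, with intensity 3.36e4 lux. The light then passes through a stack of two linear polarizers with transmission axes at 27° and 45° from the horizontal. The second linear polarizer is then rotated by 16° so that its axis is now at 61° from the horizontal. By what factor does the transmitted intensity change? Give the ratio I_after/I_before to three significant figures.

I_new/I_old ≈ 0.760

Before rotation:
Unpolarized light through the first polarizer → I₁ = ½ I₀, now polarized at 27°.
I₂ = I₁ cos²(45° − 27°) = 0.5 I₀ · cos²(18°) = 0.4523 I₀.
After rotation:
Unpolarized light through the first polarizer → I₁ = ½ I₀, now polarized at 27°.
I₂ = I₁ cos²(61° − 27°) = 0.5 I₀ · cos²(34°) = 0.3437 I₀.
Ratio = 0.3437 / 0.4523 = 0.7599.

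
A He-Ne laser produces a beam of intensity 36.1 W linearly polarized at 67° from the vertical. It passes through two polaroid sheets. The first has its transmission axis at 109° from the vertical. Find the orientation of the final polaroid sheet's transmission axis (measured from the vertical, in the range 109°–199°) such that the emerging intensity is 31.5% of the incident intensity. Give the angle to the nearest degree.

θ ≈ 150°

I₁ = I₀ cos²(109° − 67°) = I₀ cos²(42°) = 0.5523 I₀.
Need I₂/I₀ = 0.315, so cos²(θ − 109°) = 0.315 / 0.5523 = 0.5704.
θ − 109° = arccos(√0.5704) = 41.0°, giving θ ≈ 109 + 41.0 = 150.0°.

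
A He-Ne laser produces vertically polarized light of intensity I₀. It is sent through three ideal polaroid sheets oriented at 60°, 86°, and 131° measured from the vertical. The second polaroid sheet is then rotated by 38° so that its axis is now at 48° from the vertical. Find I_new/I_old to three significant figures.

Before rotation:
I₁ = I₀ cos²(60° − 0°) = I₀ cos²(60°) = 0.25 I₀.
I₂ = I₁ cos²(86° − 60°) = 0.25 I₀ · cos²(26°) = 0.202 I₀.
I₃ = I₂ cos²(131° − 86°) = 0.202 I₀ · cos²(45°) = 0.101 I₀.
After rotation:
I₁ = I₀ cos²(60° − 0°) = I₀ cos²(60°) = 0.25 I₀.
I₂ = I₁ cos²(48° − 60°) = 0.25 I₀ · cos²(12°) = 0.2392 I₀.
I₃ = I₂ cos²(131° − 48°) = 0.2392 I₀ · cos²(83°) = 0.003553 I₀.
Ratio = 0.003553 / 0.101 = 0.03518.

I_new/I_old ≈ 0.0352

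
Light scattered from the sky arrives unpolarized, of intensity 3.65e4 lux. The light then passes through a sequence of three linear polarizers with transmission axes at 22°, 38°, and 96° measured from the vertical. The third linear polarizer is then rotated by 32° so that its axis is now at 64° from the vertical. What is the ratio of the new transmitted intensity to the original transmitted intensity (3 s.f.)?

I_new/I_old ≈ 2.88

Before rotation:
Unpolarized light through the first polarizer → I₁ = ½ I₀, now polarized at 22°.
I₂ = I₁ cos²(38° − 22°) = 0.5 I₀ · cos²(16°) = 0.462 I₀.
I₃ = I₂ cos²(96° − 38°) = 0.462 I₀ · cos²(58°) = 0.1297 I₀.
After rotation:
Unpolarized light through the first polarizer → I₁ = ½ I₀, now polarized at 22°.
I₂ = I₁ cos²(38° − 22°) = 0.5 I₀ · cos²(16°) = 0.462 I₀.
I₃ = I₂ cos²(64° − 38°) = 0.462 I₀ · cos²(26°) = 0.3732 I₀.
Ratio = 0.3732 / 0.1297 = 2.877.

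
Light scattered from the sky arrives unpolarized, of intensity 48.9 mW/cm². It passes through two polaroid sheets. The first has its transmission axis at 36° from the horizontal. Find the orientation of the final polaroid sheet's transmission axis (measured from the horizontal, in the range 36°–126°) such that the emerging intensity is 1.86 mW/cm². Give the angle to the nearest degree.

θ ≈ 110°

Unpolarized light through the first polarizer → I₁ = ½ I₀, now polarized at 36°.
Target fraction: 1.86 / 48.9 mW/cm² = 0.03804 of I₀.
Need I₂/I₀ = 0.03804, so cos²(θ − 36°) = 0.03804 / 0.5 = 0.07607.
θ − 36° = arccos(√0.07607) = 74.0°, giving θ ≈ 36 + 74.0 = 110.0°.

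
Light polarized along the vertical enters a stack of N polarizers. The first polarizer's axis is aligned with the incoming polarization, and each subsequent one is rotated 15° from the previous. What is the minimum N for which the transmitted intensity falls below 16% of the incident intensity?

First polarizer is aligned with the polarization: full transmission.
Each further stage multiplies by cos²(15°) = 0.933.
After N polarizers: T = 0.933^(N−1). Require T < 0.16 ⇒ N−1 > ln(0.16)/ln(0.933) = 26.43, so N−1 ≥ 27 and N = 28.
Check: N=28 gives T = 0.1538 < 0.16; N=27 gives T = 0.1648.

N = 28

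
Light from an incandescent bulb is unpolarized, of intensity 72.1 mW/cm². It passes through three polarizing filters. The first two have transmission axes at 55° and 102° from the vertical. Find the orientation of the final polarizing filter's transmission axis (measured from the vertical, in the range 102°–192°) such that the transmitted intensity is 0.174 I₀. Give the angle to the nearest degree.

Unpolarized light through the first polarizer → I₁ = ½ I₀, now polarized at 55°.
I₂ = I₁ cos²(102° − 55°) = 0.5 I₀ · cos²(47°) = 0.2326 I₀.
Need I₃/I₀ = 0.174, so cos²(θ − 102°) = 0.174 / 0.2326 = 0.7482.
θ − 102° = arccos(√0.7482) = 30.1°, giving θ ≈ 102 + 30.1 = 132.1°.

θ ≈ 132°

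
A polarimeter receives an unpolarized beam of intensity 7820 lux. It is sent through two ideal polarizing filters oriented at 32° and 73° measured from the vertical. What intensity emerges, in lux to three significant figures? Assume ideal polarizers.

I ≈ 2230 lux

Unpolarized light through the first polarizer → I₁ = 7820 lux/2 = 3910 lux, polarized at 32°.
I₂ = I₁ · cos²(41°) = 3910 · 0.5696 = 2227 lux.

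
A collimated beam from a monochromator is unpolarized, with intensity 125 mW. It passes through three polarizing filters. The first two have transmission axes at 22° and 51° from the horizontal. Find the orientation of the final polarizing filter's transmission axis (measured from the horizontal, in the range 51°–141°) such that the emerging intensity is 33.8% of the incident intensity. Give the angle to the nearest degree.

Unpolarized light through the first polarizer → I₁ = ½ I₀, now polarized at 22°.
I₂ = I₁ cos²(51° − 22°) = 0.5 I₀ · cos²(29°) = 0.3825 I₀.
Need I₃/I₀ = 0.338, so cos²(θ − 51°) = 0.338 / 0.3825 = 0.8837.
θ − 51° = arccos(√0.8837) = 19.9°, giving θ ≈ 51 + 19.9 = 70.9°.

θ ≈ 71°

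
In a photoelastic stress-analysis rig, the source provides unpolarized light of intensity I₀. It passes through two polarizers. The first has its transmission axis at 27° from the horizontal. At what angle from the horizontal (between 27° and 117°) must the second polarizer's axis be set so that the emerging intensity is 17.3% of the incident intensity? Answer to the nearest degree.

Unpolarized light through the first polarizer → I₁ = ½ I₀, now polarized at 27°.
Need I₂/I₀ = 0.173, so cos²(θ − 27°) = 0.173 / 0.5 = 0.346.
θ − 27° = arccos(√0.346) = 54.0°, giving θ ≈ 27 + 54.0 = 81.0°.

θ ≈ 81°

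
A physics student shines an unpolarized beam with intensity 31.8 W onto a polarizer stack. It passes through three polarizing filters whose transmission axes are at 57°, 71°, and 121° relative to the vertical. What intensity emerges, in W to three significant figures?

I ≈ 6.19 W

Unpolarized light through the first polarizer → I₁ = 31.8 W/2 = 15.9 W, polarized at 57°.
I₂ = I₁ · cos²(14°) = 15.9 · 0.9415 = 14.97 W.
I₃ = I₂ · cos²(50°) = 14.97 · 0.4132 = 6.185 W.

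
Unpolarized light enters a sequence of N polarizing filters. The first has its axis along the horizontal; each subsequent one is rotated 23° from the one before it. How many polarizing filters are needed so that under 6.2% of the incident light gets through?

N = 14

First polarizer halves the unpolarized light: factor 1/2.
Each further stage multiplies by cos²(23°) = 0.8473.
After N polarizers: T = 0.5·0.8473^(N−1). Require T < 0.062 ⇒ N−1 > ln(0.062/0.5)/ln(0.8473) = 12.60, so N−1 ≥ 13 and N = 14.
Check: N=14 gives T = 0.05803 < 0.062; N=13 gives T = 0.06849.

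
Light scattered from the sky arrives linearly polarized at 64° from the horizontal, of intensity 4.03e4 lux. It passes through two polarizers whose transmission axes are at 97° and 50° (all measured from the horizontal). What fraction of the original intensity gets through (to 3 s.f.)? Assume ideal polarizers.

I₁ = 4.03e4 lux · cos²(33°) = 2.835e+04 lux.
I₂ = I₁ · cos²(47°) = 2.835e+04 · 0.4651 = 1.318e+04 lux.
Transmitted fraction = 0.3272.

I/I₀ ≈ 0.327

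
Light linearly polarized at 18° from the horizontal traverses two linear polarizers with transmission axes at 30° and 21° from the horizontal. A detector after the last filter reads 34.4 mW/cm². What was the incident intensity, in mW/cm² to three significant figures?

By Malus's law, I₁ = I₀ cos²(30° − 18°) = I₀ cos²(12°) = 0.9568 I₀.
I₂ = I₁ cos²(21° − 30°) = 0.9568 I₀ · cos²(9°) = 0.9334 I₀.
So 34.4 mW/cm² = 0.9334 I₀, giving I₀ = 34.4/0.9334 = 36.86 mW/cm².

I₀ ≈ 36.9 mW/cm²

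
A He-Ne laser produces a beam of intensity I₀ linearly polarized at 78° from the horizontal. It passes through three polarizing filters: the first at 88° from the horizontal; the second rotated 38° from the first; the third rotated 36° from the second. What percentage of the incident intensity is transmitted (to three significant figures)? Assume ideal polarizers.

I₁ = I₀ cos²(88° − 78°) = I₀ cos²(10°) = 0.9698 I₀.
I₂ = I₁ cos²(38°) = 0.9698 · 0.621 I₀ = 0.6022 I₀.
I₃ = I₂ cos²(36°) = 0.6022 · 0.6545 I₀ = 0.3942 I₀.
That is 39.42% of the incident intensity.

≈ 39.4%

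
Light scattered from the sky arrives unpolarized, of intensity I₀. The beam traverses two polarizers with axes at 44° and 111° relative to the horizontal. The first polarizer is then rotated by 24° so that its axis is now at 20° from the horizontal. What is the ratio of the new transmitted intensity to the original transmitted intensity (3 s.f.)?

Before rotation:
Unpolarized light through the first polarizer → I₁ = ½ I₀, now polarized at 44°.
I₂ = I₁ cos²(111° − 44°) = 0.5 I₀ · cos²(67°) = 0.07634 I₀.
After rotation:
Unpolarized light through the first polarizer → I₁ = ½ I₀, now polarized at 20°.
Angle between axes 1 and 2: 89°. I₂ = 0.5 I₀ · cos²(89°) = 0.0001523 I₀.
Ratio = 0.0001523 / 0.07634 = 0.001995.

I_new/I_old ≈ 0.00200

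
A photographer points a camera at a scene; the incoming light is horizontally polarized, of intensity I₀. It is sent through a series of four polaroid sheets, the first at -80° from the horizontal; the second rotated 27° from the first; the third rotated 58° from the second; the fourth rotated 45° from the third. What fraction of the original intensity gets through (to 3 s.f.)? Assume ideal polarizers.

≈ 0.00336 I₀

By Malus's law, I₁ = I₀ cos²(-80° − 0°) = I₀ cos²(80°) = 0.03015 I₀.
I₂ = I₁ cos²(27°) = 0.03015 · 0.7939 I₀ = 0.02394 I₀.
I₃ = I₂ cos²(58°) = 0.02394 · 0.2808 I₀ = 0.006722 I₀.
I₄ = I₃ cos²(45°) = 0.006722 · 0.5 I₀ = 0.003361 I₀.
Transmitted fraction = 0.003361.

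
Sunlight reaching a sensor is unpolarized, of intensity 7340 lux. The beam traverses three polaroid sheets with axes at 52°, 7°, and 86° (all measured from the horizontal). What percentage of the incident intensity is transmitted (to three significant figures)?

≈ 0.910%

Unpolarized light through the first polarizer → I₁ = 7340 lux/2 = 3670 lux, polarized at 52°.
I₂ = I₁ · cos²(45°) = 3670 · 0.5 = 1835 lux.
I₃ = I₂ · cos²(79°) = 1835 · 0.03641 = 66.81 lux.
That is 0.9102% of the incident intensity.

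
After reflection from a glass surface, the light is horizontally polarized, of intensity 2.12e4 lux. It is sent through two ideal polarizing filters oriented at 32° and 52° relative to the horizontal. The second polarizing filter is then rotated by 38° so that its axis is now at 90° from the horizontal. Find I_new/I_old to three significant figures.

I_new/I_old ≈ 0.318

Before rotation:
By Malus's law, I₁ = I₀ cos²(32° − 0°) = I₀ cos²(32°) = 0.7192 I₀.
I₂ = I₁ cos²(52° − 32°) = 0.7192 I₀ · cos²(20°) = 0.6351 I₀.
After rotation:
I₁ = I₀ cos²(32° − 0°) = I₀ cos²(32°) = 0.7192 I₀.
I₂ = I₁ cos²(90° − 32°) = 0.7192 I₀ · cos²(58°) = 0.202 I₀.
Ratio = 0.202 / 0.6351 = 0.318.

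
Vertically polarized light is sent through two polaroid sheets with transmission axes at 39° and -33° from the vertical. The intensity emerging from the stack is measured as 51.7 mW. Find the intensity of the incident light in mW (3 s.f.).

I₁ = I₀ cos²(39° − 0°) = I₀ cos²(39°) = 0.604 I₀.
I₂ = I₁ cos²(-33° − 39°) = 0.604 I₀ · cos²(72°) = 0.05767 I₀.
So 51.7 mW = 0.05767 I₀, giving I₀ = 51.7/0.05767 = 896.4 mW.

I₀ ≈ 896 mW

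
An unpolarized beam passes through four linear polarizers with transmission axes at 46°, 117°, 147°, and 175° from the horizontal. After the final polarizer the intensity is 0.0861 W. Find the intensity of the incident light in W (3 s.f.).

I₀ ≈ 2.78 W

Unpolarized light through the first polarizer → I₁ = ½ I₀, now polarized at 46°.
I₂ = I₁ cos²(117° − 46°) = 0.5 I₀ · cos²(71°) = 0.053 I₀.
I₃ = I₂ cos²(147° − 117°) = 0.053 I₀ · cos²(30°) = 0.03975 I₀.
I₄ = I₃ cos²(175° − 147°) = 0.03975 I₀ · cos²(28°) = 0.03099 I₀.
So 0.0861 W = 0.03099 I₀, giving I₀ = 0.0861/0.03099 = 2.779 W.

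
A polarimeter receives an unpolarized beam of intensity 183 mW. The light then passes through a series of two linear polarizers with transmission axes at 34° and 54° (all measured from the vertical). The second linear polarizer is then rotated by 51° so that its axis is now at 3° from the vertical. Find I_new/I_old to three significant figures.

I_new/I_old ≈ 0.832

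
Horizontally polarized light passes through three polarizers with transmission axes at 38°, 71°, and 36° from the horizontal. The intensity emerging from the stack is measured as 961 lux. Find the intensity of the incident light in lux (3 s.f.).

I₀ ≈ 3280 lux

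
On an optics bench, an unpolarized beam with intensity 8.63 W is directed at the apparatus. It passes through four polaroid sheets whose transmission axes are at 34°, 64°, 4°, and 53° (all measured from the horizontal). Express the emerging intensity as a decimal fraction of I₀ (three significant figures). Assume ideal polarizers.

Unpolarized light through the first polarizer → I₁ = 8.63 W/2 = 4.315 W, polarized at 34°.
I₂ = I₁ · cos²(30°) = 4.315 · 0.75 = 3.236 W.
I₃ = I₂ · cos²(60°) = 3.236 · 0.25 = 0.8091 W.
I₄ = I₃ · cos²(49°) = 0.8091 · 0.4304 = 0.3482 W.
Transmitted fraction = 0.04035.

I/I₀ ≈ 0.0404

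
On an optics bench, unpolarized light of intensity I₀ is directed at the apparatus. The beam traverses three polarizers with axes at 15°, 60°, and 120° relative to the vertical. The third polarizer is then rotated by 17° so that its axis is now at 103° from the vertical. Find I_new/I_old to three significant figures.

Before rotation:
Unpolarized light through the first polarizer → I₁ = ½ I₀, now polarized at 15°.
I₂ = I₁ cos²(60° − 15°) = 0.5 I₀ · cos²(45°) = 0.25 I₀.
I₃ = I₂ cos²(120° − 60°) = 0.25 I₀ · cos²(60°) = 0.0625 I₀.
After rotation:
Unpolarized light through the first polarizer → I₁ = ½ I₀, now polarized at 15°.
I₂ = I₁ cos²(60° − 15°) = 0.5 I₀ · cos²(45°) = 0.25 I₀.
I₃ = I₂ cos²(103° − 60°) = 0.25 I₀ · cos²(43°) = 0.1337 I₀.
Ratio = 0.1337 / 0.0625 = 2.14.

I_new/I_old ≈ 2.14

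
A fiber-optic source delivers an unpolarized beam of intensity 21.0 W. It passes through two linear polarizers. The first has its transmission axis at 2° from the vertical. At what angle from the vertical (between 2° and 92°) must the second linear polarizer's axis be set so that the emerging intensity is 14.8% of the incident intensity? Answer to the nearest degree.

θ ≈ 59°

Unpolarized light through the first polarizer → I₁ = ½ I₀, now polarized at 2°.
Need I₂/I₀ = 0.148, so cos²(θ − 2°) = 0.148 / 0.5 = 0.296.
θ − 2° = arccos(√0.296) = 57.0°, giving θ ≈ 2 + 57.0 = 59.0°.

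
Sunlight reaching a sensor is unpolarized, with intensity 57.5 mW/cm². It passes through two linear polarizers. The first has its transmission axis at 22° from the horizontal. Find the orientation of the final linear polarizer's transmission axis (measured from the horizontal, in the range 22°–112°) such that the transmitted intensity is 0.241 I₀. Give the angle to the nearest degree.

Unpolarized light through the first polarizer → I₁ = ½ I₀, now polarized at 22°.
Need I₂/I₀ = 0.241, so cos²(θ − 22°) = 0.241 / 0.5 = 0.482.
θ − 22° = arccos(√0.482) = 46.0°, giving θ ≈ 22 + 46.0 = 68.0°.

θ ≈ 68°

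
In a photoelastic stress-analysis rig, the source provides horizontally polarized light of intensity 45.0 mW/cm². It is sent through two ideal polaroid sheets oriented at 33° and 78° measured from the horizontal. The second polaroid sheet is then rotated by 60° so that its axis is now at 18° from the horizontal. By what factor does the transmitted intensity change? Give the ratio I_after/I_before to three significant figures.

Before rotation:
I₁ = I₀ cos²(33° − 0°) = I₀ cos²(33°) = 0.7034 I₀.
I₂ = I₁ cos²(78° − 33°) = 0.7034 I₀ · cos²(45°) = 0.3517 I₀.
After rotation:
I₁ = I₀ cos²(33° − 0°) = I₀ cos²(33°) = 0.7034 I₀.
I₂ = I₁ cos²(18° − 33°) = 0.7034 I₀ · cos²(15°) = 0.6563 I₀.
Ratio = 0.6563 / 0.3517 = 1.866.

I_new/I_old ≈ 1.87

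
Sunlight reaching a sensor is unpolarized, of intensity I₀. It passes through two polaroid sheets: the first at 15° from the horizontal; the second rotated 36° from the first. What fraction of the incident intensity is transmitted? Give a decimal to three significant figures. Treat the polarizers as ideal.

≈ 0.327 I₀

Unpolarized light through the first polarizer → I₁ = ½ I₀, now polarized at 15°.
I₂ = I₁ cos²(36°) = 0.5 · 0.6545 I₀ = 0.3273 I₀.
Transmitted fraction = 0.3273.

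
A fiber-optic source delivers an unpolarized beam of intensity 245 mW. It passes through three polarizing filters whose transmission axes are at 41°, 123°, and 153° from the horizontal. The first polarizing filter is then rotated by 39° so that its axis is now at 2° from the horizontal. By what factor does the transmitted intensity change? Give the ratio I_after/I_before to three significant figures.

Before rotation:
Unpolarized light through the first polarizer → I₁ = ½ I₀, now polarized at 41°.
I₂ = I₁ cos²(123° − 41°) = 0.5 I₀ · cos²(82°) = 0.009685 I₀.
I₃ = I₂ cos²(153° − 123°) = 0.009685 I₀ · cos²(30°) = 0.007263 I₀.
After rotation:
Unpolarized light through the first polarizer → I₁ = ½ I₀, now polarized at 2°.
Angle between axes 1 and 2: 59°. I₂ = 0.5 I₀ · cos²(59°) = 0.1326 I₀.
I₃ = I₂ cos²(153° − 123°) = 0.1326 I₀ · cos²(30°) = 0.09947 I₀.
Ratio = 0.09947 / 0.007263 = 13.7.

I_new/I_old ≈ 13.7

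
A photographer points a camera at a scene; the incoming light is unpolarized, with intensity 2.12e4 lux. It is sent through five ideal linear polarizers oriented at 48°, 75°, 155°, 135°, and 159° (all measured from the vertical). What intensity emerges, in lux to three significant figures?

I ≈ 187 lux

Unpolarized light through the first polarizer → I₁ = 2.12e4 lux/2 = 1.06e+04 lux, polarized at 48°.
I₂ = I₁ · cos²(27°) = 1.06e+04 · 0.7939 = 8415 lux.
I₃ = I₂ · cos²(80°) = 8415 · 0.03015 = 253.8 lux.
I₄ = I₃ · cos²(20°) = 253.8 · 0.883 = 224.1 lux.
I₅ = I₄ · cos²(24°) = 224.1 · 0.8346 = 187 lux.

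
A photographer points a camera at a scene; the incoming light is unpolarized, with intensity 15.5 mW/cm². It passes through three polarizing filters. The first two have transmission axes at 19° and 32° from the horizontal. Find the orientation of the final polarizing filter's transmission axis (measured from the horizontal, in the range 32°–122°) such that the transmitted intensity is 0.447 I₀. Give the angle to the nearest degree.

Unpolarized light through the first polarizer → I₁ = ½ I₀, now polarized at 19°.
I₂ = I₁ cos²(32° − 19°) = 0.5 I₀ · cos²(13°) = 0.4747 I₀.
Need I₃/I₀ = 0.447, so cos²(θ − 32°) = 0.447 / 0.4747 = 0.9417.
θ − 32° = arccos(√0.9417) = 14.0°, giving θ ≈ 32 + 14.0 = 46.0°.

θ ≈ 46°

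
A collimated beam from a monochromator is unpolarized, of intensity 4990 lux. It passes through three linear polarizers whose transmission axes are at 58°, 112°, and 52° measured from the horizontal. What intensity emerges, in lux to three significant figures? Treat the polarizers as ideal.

Unpolarized light through the first polarizer → I₁ = 4990 lux/2 = 2495 lux, polarized at 58°.
I₂ = I₁ · cos²(54°) = 2495 · 0.3455 = 862 lux.
I₃ = I₂ · cos²(60°) = 862 · 0.25 = 215.5 lux.

I ≈ 216 lux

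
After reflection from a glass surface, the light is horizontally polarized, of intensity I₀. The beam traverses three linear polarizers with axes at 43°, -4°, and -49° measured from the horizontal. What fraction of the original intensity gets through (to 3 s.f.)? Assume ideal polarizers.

By Malus's law, I₁ = I₀ cos²(43° − 0°) = I₀ cos²(43°) = 0.5349 I₀.
I₂ = I₁ cos²(-4° − 43°) = 0.5349 I₀ · cos²(47°) = 0.2488 I₀.
I₃ = I₂ cos²(-49° + 4°) = 0.2488 I₀ · cos²(45°) = 0.1244 I₀.
Transmitted fraction = 0.1244.

≈ 0.124 I₀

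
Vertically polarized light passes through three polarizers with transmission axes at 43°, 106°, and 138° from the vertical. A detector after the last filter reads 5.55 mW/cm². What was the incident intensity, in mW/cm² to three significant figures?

I₁ = I₀ cos²(43° − 0°) = I₀ cos²(43°) = 0.5349 I₀.
I₂ = I₁ cos²(106° − 43°) = 0.5349 I₀ · cos²(63°) = 0.1102 I₀.
I₃ = I₂ cos²(138° − 106°) = 0.1102 I₀ · cos²(32°) = 0.07928 I₀.
So 5.55 mW/cm² = 0.07928 I₀, giving I₀ = 5.55/0.07928 = 70 mW/cm².

I₀ ≈ 70.0 mW/cm²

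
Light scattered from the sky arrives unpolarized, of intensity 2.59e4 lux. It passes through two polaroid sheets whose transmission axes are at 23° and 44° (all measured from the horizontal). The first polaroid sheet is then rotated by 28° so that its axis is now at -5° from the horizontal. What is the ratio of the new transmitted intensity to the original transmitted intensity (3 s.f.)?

I_new/I_old ≈ 0.494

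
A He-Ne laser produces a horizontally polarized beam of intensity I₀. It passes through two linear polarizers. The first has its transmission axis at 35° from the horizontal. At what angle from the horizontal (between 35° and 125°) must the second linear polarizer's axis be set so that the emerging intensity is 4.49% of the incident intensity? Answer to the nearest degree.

θ ≈ 110°

By Malus's law, I₁ = I₀ cos²(35° − 0°) = I₀ cos²(35°) = 0.671 I₀.
Need I₂/I₀ = 0.0449, so cos²(θ − 35°) = 0.0449 / 0.671 = 0.06691.
θ − 35° = arccos(√0.06691) = 75.0°, giving θ ≈ 35 + 75.0 = 110.0°.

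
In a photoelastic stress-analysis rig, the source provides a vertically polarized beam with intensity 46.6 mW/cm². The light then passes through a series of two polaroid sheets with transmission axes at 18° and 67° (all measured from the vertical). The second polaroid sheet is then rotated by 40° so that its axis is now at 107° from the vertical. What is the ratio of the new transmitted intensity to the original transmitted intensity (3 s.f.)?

I_new/I_old ≈ 0.000708

Before rotation:
I₁ = I₀ cos²(18° − 0°) = I₀ cos²(18°) = 0.9045 I₀.
I₂ = I₁ cos²(67° − 18°) = 0.9045 I₀ · cos²(49°) = 0.3893 I₀.
After rotation:
I₁ = I₀ cos²(18° − 0°) = I₀ cos²(18°) = 0.9045 I₀.
I₂ = I₁ cos²(107° − 18°) = 0.9045 I₀ · cos²(89°) = 0.0002755 I₀.
Ratio = 0.0002755 / 0.3893 = 0.0007077.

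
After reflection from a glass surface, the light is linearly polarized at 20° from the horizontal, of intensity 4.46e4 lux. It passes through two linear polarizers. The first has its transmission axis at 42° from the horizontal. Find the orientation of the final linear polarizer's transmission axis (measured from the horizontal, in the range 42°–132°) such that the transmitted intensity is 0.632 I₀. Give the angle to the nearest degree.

I₁ = I₀ cos²(42° − 20°) = I₀ cos²(22°) = 0.8597 I₀.
Need I₂/I₀ = 0.632, so cos²(θ − 42°) = 0.632 / 0.8597 = 0.7352.
θ − 42° = arccos(√0.7352) = 31.0°, giving θ ≈ 42 + 31.0 = 73.0°.

θ ≈ 73°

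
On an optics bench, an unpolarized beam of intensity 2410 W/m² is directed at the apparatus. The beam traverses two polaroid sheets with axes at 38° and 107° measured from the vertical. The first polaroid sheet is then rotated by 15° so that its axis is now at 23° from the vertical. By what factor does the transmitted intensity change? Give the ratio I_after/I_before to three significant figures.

Before rotation:
Unpolarized light through the first polarizer → I₁ = ½ I₀, now polarized at 38°.
I₂ = I₁ cos²(107° − 38°) = 0.5 I₀ · cos²(69°) = 0.06421 I₀.
After rotation:
Unpolarized light through the first polarizer → I₁ = ½ I₀, now polarized at 23°.
I₂ = I₁ cos²(107° − 23°) = 0.5 I₀ · cos²(84°) = 0.005463 I₀.
Ratio = 0.005463 / 0.06421 = 0.08508.

I_new/I_old ≈ 0.0851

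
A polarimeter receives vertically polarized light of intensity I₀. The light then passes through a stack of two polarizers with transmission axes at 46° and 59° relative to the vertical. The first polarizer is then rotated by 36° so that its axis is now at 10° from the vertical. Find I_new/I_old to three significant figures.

Before rotation:
I₁ = I₀ cos²(46° − 0°) = I₀ cos²(46°) = 0.4826 I₀.
I₂ = I₁ cos²(59° − 46°) = 0.4826 I₀ · cos²(13°) = 0.4581 I₀.
After rotation:
I₁ = I₀ cos²(10° − 0°) = I₀ cos²(10°) = 0.9698 I₀.
I₂ = I₁ cos²(59° − 10°) = 0.9698 I₀ · cos²(49°) = 0.4174 I₀.
Ratio = 0.4174 / 0.4581 = 0.9112.

I_new/I_old ≈ 0.911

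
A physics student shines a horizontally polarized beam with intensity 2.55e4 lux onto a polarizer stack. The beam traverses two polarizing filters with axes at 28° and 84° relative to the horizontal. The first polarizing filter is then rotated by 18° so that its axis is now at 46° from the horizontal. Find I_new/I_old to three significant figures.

I_new/I_old ≈ 1.23

Before rotation:
I₁ = I₀ cos²(28° − 0°) = I₀ cos²(28°) = 0.7796 I₀.
I₂ = I₁ cos²(84° − 28°) = 0.7796 I₀ · cos²(56°) = 0.2438 I₀.
After rotation:
I₁ = I₀ cos²(46° − 0°) = I₀ cos²(46°) = 0.4826 I₀.
I₂ = I₁ cos²(84° − 46°) = 0.4826 I₀ · cos²(38°) = 0.2996 I₀.
Ratio = 0.2996 / 0.2438 = 1.229.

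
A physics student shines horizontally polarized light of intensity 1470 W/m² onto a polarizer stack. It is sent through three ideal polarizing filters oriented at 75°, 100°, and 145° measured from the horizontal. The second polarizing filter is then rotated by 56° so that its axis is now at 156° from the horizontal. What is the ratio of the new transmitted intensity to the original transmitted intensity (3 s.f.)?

I_new/I_old ≈ 0.0574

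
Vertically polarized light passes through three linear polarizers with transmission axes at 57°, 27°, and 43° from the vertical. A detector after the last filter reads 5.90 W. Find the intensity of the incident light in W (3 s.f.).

By Malus's law, I₁ = I₀ cos²(57° − 0°) = I₀ cos²(57°) = 0.2966 I₀.
I₂ = I₁ cos²(27° − 57°) = 0.2966 I₀ · cos²(30°) = 0.2225 I₀.
I₃ = I₂ cos²(43° − 27°) = 0.2225 I₀ · cos²(16°) = 0.2056 I₀.
So 5.90 W = 0.2056 I₀, giving I₀ = 5.90/0.2056 = 28.7 W.

I₀ ≈ 28.7 W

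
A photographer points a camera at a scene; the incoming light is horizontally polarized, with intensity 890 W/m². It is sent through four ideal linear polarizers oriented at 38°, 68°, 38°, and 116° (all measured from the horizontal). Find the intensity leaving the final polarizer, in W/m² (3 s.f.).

I₁ = 890 W/m² · cos²(38°) = 552.7 W/m².
I₂ = I₁ · cos²(30°) = 552.7 · 0.75 = 414.5 W/m².
I₃ = I₂ · cos²(30°) = 414.5 · 0.75 = 310.9 W/m².
I₄ = I₃ · cos²(78°) = 310.9 · 0.04323 = 13.44 W/m².

I ≈ 13.4 W/m²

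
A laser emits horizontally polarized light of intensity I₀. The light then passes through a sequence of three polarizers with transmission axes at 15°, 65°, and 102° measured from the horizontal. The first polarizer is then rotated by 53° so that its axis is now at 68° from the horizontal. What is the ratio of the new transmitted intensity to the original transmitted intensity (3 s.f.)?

I_new/I_old ≈ 0.363

Before rotation:
I₁ = I₀ cos²(15° − 0°) = I₀ cos²(15°) = 0.933 I₀.
I₂ = I₁ cos²(65° − 15°) = 0.933 I₀ · cos²(50°) = 0.3855 I₀.
I₃ = I₂ cos²(102° − 65°) = 0.3855 I₀ · cos²(37°) = 0.2459 I₀.
After rotation:
I₁ = I₀ cos²(68° − 0°) = I₀ cos²(68°) = 0.1403 I₀.
I₂ = I₁ cos²(65° − 68°) = 0.1403 I₀ · cos²(3°) = 0.1399 I₀.
I₃ = I₂ cos²(102° − 65°) = 0.1399 I₀ · cos²(37°) = 0.08926 I₀.
Ratio = 0.08926 / 0.2459 = 0.363.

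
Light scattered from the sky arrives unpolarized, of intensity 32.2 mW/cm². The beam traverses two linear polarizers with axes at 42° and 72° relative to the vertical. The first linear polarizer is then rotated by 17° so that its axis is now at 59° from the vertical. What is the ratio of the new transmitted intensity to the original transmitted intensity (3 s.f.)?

Before rotation:
Unpolarized light through the first polarizer → I₁ = ½ I₀, now polarized at 42°.
I₂ = I₁ cos²(72° − 42°) = 0.5 I₀ · cos²(30°) = 0.375 I₀.
After rotation:
Unpolarized light through the first polarizer → I₁ = ½ I₀, now polarized at 59°.
I₂ = I₁ cos²(72° − 59°) = 0.5 I₀ · cos²(13°) = 0.4747 I₀.
Ratio = 0.4747 / 0.375 = 1.266.

I_new/I_old ≈ 1.27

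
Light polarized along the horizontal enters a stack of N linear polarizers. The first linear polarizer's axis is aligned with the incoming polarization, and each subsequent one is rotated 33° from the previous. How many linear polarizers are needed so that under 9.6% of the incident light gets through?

N = 8

First polarizer is aligned with the polarization: full transmission.
Each further stage multiplies by cos²(33°) = 0.7034.
After N polarizers: T = 0.7034^(N−1). Require T < 0.096 ⇒ N−1 > ln(0.096)/ln(0.7034) = 6.66, so N−1 ≥ 7 and N = 8.
Check: N=8 gives T = 0.08517 < 0.096; N=7 gives T = 0.1211.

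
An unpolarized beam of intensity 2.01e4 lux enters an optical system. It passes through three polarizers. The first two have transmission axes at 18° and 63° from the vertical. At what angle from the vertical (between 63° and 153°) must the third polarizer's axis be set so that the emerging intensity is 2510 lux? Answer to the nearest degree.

Unpolarized light through the first polarizer → I₁ = ½ I₀, now polarized at 18°.
I₂ = I₁ cos²(63° − 18°) = 0.5 I₀ · cos²(45°) = 0.25 I₀.
Target fraction: 2510 / 2.01e4 lux = 0.1249 of I₀.
Need I₃/I₀ = 0.1249, so cos²(θ − 63°) = 0.1249 / 0.25 = 0.4995.
θ − 63° = arccos(√0.4995) = 45.0°, giving θ ≈ 63 + 45.0 = 108.0°.

θ ≈ 108°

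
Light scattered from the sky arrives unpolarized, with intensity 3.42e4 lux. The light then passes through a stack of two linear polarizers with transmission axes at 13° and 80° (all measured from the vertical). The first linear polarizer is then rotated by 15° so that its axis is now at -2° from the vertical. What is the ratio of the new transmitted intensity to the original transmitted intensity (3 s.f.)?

I_new/I_old ≈ 0.127

Before rotation:
Unpolarized light through the first polarizer → I₁ = ½ I₀, now polarized at 13°.
I₂ = I₁ cos²(80° − 13°) = 0.5 I₀ · cos²(67°) = 0.07634 I₀.
After rotation:
Unpolarized light through the first polarizer → I₁ = ½ I₀, now polarized at -2°.
I₂ = I₁ cos²(80° + 2°) = 0.5 I₀ · cos²(82°) = 0.009685 I₀.
Ratio = 0.009685 / 0.07634 = 0.1269.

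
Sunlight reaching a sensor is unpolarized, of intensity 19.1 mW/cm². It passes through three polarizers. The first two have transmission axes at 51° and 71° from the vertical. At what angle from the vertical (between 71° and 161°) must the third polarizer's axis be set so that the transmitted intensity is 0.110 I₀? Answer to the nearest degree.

θ ≈ 131°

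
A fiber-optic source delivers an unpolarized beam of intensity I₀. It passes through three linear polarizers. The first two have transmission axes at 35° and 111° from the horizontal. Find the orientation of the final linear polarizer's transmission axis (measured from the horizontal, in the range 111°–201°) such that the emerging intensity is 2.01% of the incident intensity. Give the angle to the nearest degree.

θ ≈ 145°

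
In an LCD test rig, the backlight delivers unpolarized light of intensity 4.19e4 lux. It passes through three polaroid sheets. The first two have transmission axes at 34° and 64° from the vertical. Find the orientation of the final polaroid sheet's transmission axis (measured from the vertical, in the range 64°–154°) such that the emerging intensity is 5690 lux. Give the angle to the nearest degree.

Unpolarized light through the first polarizer → I₁ = ½ I₀, now polarized at 34°.
I₂ = I₁ cos²(64° − 34°) = 0.5 I₀ · cos²(30°) = 0.375 I₀.
Target fraction: 5690 / 4.19e4 lux = 0.1358 of I₀.
Need I₃/I₀ = 0.1358, so cos²(θ − 64°) = 0.1358 / 0.375 = 0.3621.
θ − 64° = arccos(√0.3621) = 53.0°, giving θ ≈ 64 + 53.0 = 117.0°.

θ ≈ 117°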